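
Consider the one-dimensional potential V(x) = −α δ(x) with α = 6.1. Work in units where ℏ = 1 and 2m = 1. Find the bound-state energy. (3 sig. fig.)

The bound state is ψ(x) = √κ e^{−κ|x|}. The derivative jump ψ'(0⁺) − ψ'(0⁻) = −(2mα/ℏ²)ψ(0) fixes κ = mα/ℏ² = 3.050.
Then E = −ℏ²κ²/(2m) = −mα²/(2ℏ²) = -9.303.

E = -9.30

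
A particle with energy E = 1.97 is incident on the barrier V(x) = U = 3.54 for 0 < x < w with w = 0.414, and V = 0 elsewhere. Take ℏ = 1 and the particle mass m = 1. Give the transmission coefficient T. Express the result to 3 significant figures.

Since E < U the interior solution is evanescent with decay constant κ = √(2m(U − E))/ℏ = 1.772.
κw = 0.7336, sinh(κw) = 0.8012.
Matching ψ, ψ′ at both faces gives T = [1 + U² sinh²(κw) / (4E(U − E))]⁻¹ = 1/1.650 = 0.606.

T = 0.606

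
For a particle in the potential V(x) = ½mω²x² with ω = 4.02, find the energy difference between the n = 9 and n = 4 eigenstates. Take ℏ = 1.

E_n = ℏω(n + ½), so ΔE = (9 − 4) ℏω = 5 × 4.02 = 20.10.

ΔE = 20.1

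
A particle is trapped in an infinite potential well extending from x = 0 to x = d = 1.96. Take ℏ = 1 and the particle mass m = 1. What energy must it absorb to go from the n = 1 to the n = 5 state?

E_n = n²π²ℏ²/(2md²), so ΔE = (5² − 1²) π²ℏ²/(2md²).
ΔE = 24 × π² / (2 × 1 × 1.96²) = 30.83.

ΔE = 30.8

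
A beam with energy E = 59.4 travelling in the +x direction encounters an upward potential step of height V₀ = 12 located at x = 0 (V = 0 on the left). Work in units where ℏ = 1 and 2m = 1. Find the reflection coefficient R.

On each side the TISE gives plane waves with k = √(2m(E − V))/ℏ: k₁ = √(2·½·59.4) = 7.707, k₂ = √(2·½·47.4) = 6.885.
Continuity of ψ and ψ′ at the step yields the reflection amplitude r = (k₁ − k₂)/(k₁ + k₂) = 0.05636; thus R = |r|² = 0.003176, T = 0.9968.

R = 0.00318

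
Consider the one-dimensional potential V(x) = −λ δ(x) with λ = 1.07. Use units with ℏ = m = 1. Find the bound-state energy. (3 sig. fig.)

The bound state is ψ(x) = √κ e^{−κ|x|}. The derivative jump ψ'(0⁺) − ψ'(0⁻) = −(2mλ/ℏ²)ψ(0) fixes κ = mλ/ℏ² = 1.070.
Then E = −ℏ²κ²/(2m) = −mλ²/(2ℏ²) = -0.5725.

E = -0.572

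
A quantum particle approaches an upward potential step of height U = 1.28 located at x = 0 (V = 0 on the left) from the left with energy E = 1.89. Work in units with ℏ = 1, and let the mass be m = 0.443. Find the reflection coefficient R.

R = 0.0759

The wavenumbers are k₁ = √(2mE)/ℏ = 1.294 on the left and k₂ = √(2m(E − U))/ℏ = 0.7352 on the right.
Continuity of ψ and ψ′ at the step yields the reflection amplitude r = (k₁ − k₂)/(k₁ + k₂) = 0.2754; thus R = |r|² = 0.07586, T = 0.9241.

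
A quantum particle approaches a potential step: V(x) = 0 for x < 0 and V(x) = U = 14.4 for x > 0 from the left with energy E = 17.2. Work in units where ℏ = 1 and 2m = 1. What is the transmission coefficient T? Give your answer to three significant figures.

On each side the TISE gives plane waves with k = √(2m(E − V))/ℏ: k₁ = √(2·½·17.2) = 4.147, k₂ = √(2·½·2.8) = 1.673.
Continuity of ψ and ψ′ at the step yields the reflection amplitude r = (k₁ − k₂)/(k₁ + k₂) = 0.4250; thus R = |r|² = 0.1807, T = 0.8193.

T = 0.819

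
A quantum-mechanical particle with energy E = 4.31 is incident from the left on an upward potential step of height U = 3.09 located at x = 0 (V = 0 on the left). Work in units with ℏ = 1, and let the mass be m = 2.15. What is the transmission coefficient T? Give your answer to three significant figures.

T = 0.907

On each side the TISE gives plane waves with k = √(2m(E − V))/ℏ: k₁ = √(2·2.15·4.31) = 4.305, k₂ = √(2·2.15·1.22) = 2.290.
Continuity of ψ and ψ′ at the step yields the reflection amplitude r = (k₁ − k₂)/(k₁ + k₂) = 0.3055; thus R = |r|² = 0.09330, T = 0.9067.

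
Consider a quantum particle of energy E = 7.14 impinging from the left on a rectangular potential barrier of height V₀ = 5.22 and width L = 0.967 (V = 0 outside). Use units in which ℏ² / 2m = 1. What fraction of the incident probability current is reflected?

Above the barrier the interior wavenumber is k₂ = √(2m(E − V₀))/ℏ = 1.386, giving phase k₂L = 1.340.
T = [1 + V₀² sin²(k₂L) / (4E(E − V₀))]⁻¹ = 1/1.471 = 0.680.
R = 1 − T = 0.320.

R = 0.320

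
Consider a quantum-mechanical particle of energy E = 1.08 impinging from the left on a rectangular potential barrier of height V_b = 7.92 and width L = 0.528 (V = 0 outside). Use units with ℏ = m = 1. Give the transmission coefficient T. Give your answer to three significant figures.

T = 0.0380

Since E < V_b the interior solution is evanescent with decay constant κ = √(2m(V_b − E))/ℏ = 3.699.
κL = 1.953, sinh(κL) = 3.454.
The exact tunnelling result is T⁻¹ = 1 + V_b² sinh²(κL) / [4E(V_b − E)] = 26.32, so T = 0.0380.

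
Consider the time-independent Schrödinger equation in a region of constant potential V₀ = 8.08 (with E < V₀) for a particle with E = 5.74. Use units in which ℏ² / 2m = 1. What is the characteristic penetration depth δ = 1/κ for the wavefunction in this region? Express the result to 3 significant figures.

Since E < V₀ the TISE in this region is ψ'' = κ²ψ with κ = √(2m(V₀ − E))/ℏ.
κ = √(2 × 0.5 × 2.34) = 1.530. The penetration depth is δ = 1/κ = 0.654.

δ = 0.654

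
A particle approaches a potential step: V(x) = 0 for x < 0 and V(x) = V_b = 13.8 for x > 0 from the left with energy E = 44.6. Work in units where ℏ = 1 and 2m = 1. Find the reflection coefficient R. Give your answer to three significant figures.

On each side the TISE gives plane waves with k = √(2m(E − V))/ℏ: k₁ = √(2·½·44.6) = 6.678, k₂ = √(2·½·30.8) = 5.550.
Matching ψ and ψ′ at x = 0 gives r = (k₁ − k₂)/(k₁ + k₂), so R = r² = 0.008518 and T = 1 − R = 0.9915.

R = 0.00852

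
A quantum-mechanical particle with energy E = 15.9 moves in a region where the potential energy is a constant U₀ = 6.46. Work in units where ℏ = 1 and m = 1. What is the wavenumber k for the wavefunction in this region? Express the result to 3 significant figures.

k = 4.35

With E > U₀ the solution is oscillatory, ψ ∝ e^{±ikx} with k = √(2m(E − U₀))/ℏ.
k = √(2 × 1 × 9.44) = 4.345.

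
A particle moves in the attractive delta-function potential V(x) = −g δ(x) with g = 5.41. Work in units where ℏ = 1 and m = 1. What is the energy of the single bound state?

E = -14.6

The bound state is ψ(x) = √κ e^{−κ|x|}. The derivative jump ψ'(0⁺) − ψ'(0⁻) = −(2mg/ℏ²)ψ(0) fixes κ = mg/ℏ² = 5.410.
Then E = −ℏ²κ²/(2m) = −mg²/(2ℏ²) = -14.63.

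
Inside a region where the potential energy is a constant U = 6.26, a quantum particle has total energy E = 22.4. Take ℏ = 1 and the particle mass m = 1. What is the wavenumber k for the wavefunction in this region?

k = 5.68

With E > U the solution is oscillatory, ψ ∝ e^{±ikx} with k = √(2m(E − U))/ℏ.
k = √(2 × 1 × 16.14) = 5.682.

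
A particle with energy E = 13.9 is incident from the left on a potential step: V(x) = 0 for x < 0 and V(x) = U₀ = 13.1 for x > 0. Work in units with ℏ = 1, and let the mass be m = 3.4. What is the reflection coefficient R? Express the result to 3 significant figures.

On each side the TISE gives plane waves with k = √(2m(E − V))/ℏ: k₁ = √(2·3.4·13.9) = 9.722, k₂ = √(2·3.4·0.8) = 2.332.
Matching ψ and ψ′ at x = 0 gives r = (k₁ − k₂)/(k₁ + k₂), so R = r² = 0.3758 and T = 1 − R = 0.6242.

R = 0.376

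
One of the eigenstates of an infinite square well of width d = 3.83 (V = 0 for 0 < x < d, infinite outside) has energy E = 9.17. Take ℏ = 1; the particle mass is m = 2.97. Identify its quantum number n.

n = 9

From E_n = n²π²ℏ²/(2md²) invert to n = √(2md²E)/(πℏ).
n = (3.83/π) × √(2 × 2.97 × 9.17) = 8.998 → n = 9.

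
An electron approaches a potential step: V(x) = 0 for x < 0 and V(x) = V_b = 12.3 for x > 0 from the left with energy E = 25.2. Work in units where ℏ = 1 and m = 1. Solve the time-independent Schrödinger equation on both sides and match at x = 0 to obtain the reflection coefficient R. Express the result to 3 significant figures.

R = 0.0275

On each side the TISE gives plane waves with k = √(2m(E − V))/ℏ: k₁ = √(2·1·25.2) = 7.099, k₂ = √(2·1·12.9) = 5.079.
Continuity of ψ and ψ′ at the step yields the reflection amplitude r = (k₁ − k₂)/(k₁ + k₂) = 0.1659; thus R = |r|² = 0.02751, T = 0.9725.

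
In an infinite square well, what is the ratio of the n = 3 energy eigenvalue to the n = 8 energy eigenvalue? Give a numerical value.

0.140625

Since E_n ∝ n², the ratio is (3/8)² = 0.140625.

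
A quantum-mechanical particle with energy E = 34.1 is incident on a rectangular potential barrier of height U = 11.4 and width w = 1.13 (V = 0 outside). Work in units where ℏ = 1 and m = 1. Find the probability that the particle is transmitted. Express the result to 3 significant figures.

E > U: inside the barrier k₂ = √(2m(E − U))/ℏ = 6.738, k₂w = 7.614.
T = [1 + U² sin²(k₂w) / (4E(E − U))]⁻¹ = 1/1.040 = 0.962.

T = 0.962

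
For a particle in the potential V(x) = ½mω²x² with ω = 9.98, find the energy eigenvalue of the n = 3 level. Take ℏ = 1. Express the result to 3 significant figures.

Using E_n = (n + ½)ℏω: E_3 = 3.5 × 9.98 = 34.93.

E = 34.9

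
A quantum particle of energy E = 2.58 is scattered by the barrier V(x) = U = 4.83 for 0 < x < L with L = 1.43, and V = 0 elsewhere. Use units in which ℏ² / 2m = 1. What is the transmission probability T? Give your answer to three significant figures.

E < U: inside the barrier ψ ∝ e^{±κx} with κ = √(2m(U − E))/ℏ = 1.500.
κL = 2.145, sinh(κL) = 4.212.
Matching ψ, ψ′ at both faces gives T = [1 + U² sinh²(κL) / (4E(U − E))]⁻¹ = 1/18.83 = 0.0531.

T = 0.0531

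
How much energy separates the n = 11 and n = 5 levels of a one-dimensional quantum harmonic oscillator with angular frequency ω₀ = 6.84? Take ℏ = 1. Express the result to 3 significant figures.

E_n = ℏω₀(n + ½), so ΔE = (11 − 5) ℏω₀ = 6 × 6.84 = 41.04.

ΔE = 41.0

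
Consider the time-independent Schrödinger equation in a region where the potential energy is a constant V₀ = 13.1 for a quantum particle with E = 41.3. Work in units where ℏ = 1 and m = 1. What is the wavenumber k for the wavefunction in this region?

k = 7.51

With E > V₀ the solution is oscillatory, ψ ∝ e^{±ikx} with k = √(2m(E − V₀))/ℏ.
k = √(2 × 1 × 28.2) = 7.510.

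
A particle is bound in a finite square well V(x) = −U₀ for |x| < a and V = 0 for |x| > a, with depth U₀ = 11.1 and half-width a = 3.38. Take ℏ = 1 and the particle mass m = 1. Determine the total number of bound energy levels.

N = 11

The dimensionless depth is z₀ = a√(2mU₀)/ℏ = 3.38 × √(22.20) = 15.93.
A new bound state (alternating even/odd) appears each time z₀ passes a multiple of π/2, so N = ⌊2z₀/π⌋ + 1 = ⌊10.14⌋ + 1 = 11.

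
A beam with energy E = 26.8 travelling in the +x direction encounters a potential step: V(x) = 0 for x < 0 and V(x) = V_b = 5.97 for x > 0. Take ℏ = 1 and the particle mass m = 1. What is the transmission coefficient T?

T = 0.996

On each side the TISE gives plane waves with k = √(2m(E − V))/ℏ: k₁ = √(2·1·26.8) = 7.321, k₂ = √(2·1·20.83) = 6.454.
Continuity of ψ and ψ′ at the step yields the reflection amplitude r = (k₁ − k₂)/(k₁ + k₂) = 0.06292; thus R = |r|² = 0.003959, T = 0.9960.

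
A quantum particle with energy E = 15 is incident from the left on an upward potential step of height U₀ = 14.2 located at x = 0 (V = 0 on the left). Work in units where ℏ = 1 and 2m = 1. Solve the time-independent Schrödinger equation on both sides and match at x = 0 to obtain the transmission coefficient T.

T = 0.610

The wavenumbers are k₁ = √(2mE)/ℏ = 3.873 on the left and k₂ = √(2m(E − U₀))/ℏ = 0.8944 on the right.
Continuity of ψ and ψ′ at the step yields the reflection amplitude r = (k₁ − k₂)/(k₁ + k₂) = 0.6248; thus R = |r|² = 0.3903, T = 0.6097.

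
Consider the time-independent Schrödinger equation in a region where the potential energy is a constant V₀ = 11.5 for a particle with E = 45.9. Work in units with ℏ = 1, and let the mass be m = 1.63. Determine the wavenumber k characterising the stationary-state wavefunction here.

With E > V₀ the solution is oscillatory, ψ ∝ e^{±ikx} with k = √(2m(E − V₀))/ℏ.
k = √(2 × 1.63 × 34.4) = 10.59.

k = 10.6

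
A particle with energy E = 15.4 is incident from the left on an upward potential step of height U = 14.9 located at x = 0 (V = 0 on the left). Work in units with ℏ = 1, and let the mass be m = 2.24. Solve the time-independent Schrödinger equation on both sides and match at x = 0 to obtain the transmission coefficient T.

T = 0.517

On each side the TISE gives plane waves with k = √(2m(E − V))/ℏ: k₁ = √(2·2.24·15.4) = 8.306, k₂ = √(2·2.24·0.5) = 1.497.
Matching ψ and ψ′ at x = 0 gives r = (k₁ − k₂)/(k₁ + k₂), so R = r² = 0.4825 and T = 1 − R = 0.5175.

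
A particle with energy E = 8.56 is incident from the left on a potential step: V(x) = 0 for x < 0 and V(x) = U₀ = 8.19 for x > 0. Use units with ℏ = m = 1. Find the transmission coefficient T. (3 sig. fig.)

The wavenumbers are k₁ = √(2mE)/ℏ = 4.138 on the left and k₂ = √(2m(E − U₀))/ℏ = 0.8602 on the right.
Continuity of ψ and ψ′ at the step yields the reflection amplitude r = (k₁ − k₂)/(k₁ + k₂) = 0.6558; thus R = |r|² = 0.4300, T = 0.5700.

T = 0.570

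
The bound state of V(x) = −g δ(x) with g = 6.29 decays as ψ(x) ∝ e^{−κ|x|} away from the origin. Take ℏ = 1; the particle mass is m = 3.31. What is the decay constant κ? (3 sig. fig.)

Integrate −(ℏ²/2m)ψ'' − gδ(x)ψ = Eψ from −ε to +ε: the ψ'' term gives ψ'(0⁺) − ψ'(0⁻) and the δ term gives −(2mg/ℏ²)ψ(0).
With ψ ∝ e^{−κ|x|} this yields −2κ = −2mg/ℏ², so κ = mg/ℏ² = 20.82.

κ = 20.8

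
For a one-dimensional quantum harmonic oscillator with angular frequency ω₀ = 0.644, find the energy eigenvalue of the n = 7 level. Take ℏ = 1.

E = 4.83

Using E_n = (n + ½)ℏω₀: E_7 = 7.5 × 0.644 = 4.830.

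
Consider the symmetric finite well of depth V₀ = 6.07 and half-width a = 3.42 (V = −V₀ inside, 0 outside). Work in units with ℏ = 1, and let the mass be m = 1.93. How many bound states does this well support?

N = 11

Define the well-strength parameter z₀ = (a/ℏ)√(2mV₀) = 3.42 × √(2·1.93·6.07) = 16.55.
A new bound state (alternating even/odd) appears each time z₀ passes a multiple of π/2, so N = ⌊2z₀/π⌋ + 1 = ⌊10.54⌋ + 1 = 11.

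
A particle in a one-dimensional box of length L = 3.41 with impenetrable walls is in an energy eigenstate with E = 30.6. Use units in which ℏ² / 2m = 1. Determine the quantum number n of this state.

For an infinite well E_n = n²π²ℏ²/(2mL²), so n = (L/πℏ)√(2mE).
n = (3.41/π) × √(2 × 0.5 × 30.6) = 6.004 → n = 6.

n = 6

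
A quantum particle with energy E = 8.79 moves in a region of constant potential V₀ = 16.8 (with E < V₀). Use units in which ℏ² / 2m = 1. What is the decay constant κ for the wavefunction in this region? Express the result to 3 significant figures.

κ = 2.83

Since E < V₀ the TISE in this region is ψ'' = κ²ψ with κ = √(2m(V₀ − E))/ℏ.
κ = √(2 × 0.5 × 8.01) = 2.830.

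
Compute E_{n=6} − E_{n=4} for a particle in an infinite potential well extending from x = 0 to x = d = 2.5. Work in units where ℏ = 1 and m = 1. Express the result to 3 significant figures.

E_n = n²π²ℏ²/(2md²), so ΔE = (6² − 4²) π²ℏ²/(2md²).
ΔE = 20 × π² / (2 × 1 × 2.5²) = 15.79.

ΔE = 15.8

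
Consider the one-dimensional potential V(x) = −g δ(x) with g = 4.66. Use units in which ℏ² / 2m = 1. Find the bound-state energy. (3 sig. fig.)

For x ≠ 0 the bound state is ψ ∝ e^{−κ|x|}; integrating the TISE across the delta gives the cusp condition 2κ = 2mg/ℏ², so κ = 2.330.
Then E = −ℏ²κ²/(2m) = −mg²/(2ℏ²) = -5.429.

E = -5.43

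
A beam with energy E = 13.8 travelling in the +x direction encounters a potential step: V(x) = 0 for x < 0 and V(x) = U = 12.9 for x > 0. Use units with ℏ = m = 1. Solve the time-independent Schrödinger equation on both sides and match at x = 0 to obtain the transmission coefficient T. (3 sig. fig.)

The wavenumbers are k₁ = √(2mE)/ℏ = 5.254 on the left and k₂ = √(2m(E − U))/ℏ = 1.342 on the right.
Continuity of ψ and ψ′ at the step yields the reflection amplitude r = (k₁ − k₂)/(k₁ + k₂) = 0.5931; thus R = |r|² = 0.3518, T = 0.6482.

T = 0.648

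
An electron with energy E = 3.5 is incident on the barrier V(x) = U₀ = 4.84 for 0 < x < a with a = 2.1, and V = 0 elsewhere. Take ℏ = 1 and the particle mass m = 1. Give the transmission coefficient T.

T = 0.00330

Since E < U₀ the interior solution is evanescent with decay constant κ = √(2m(U₀ − E))/ℏ = 1.637.
κa = 3.438, sinh(κa) = 15.54.
The exact tunnelling result is T⁻¹ = 1 + U₀² sinh²(κa) / [4E(U₀ − E)] = 302.7, so T = 0.00330.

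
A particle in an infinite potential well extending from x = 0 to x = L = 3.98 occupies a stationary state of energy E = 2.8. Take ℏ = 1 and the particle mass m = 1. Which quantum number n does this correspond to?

n = 3

From E_n = n²π²ℏ²/(2mL²) invert to n = √(2mL²E)/(πℏ).
n = (3.98/π) × √(2 × 1 × 2.8) = 2.998 → n = 3.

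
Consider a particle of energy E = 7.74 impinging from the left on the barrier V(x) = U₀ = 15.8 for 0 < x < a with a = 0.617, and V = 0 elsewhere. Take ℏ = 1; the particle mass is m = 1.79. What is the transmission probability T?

Since E < U₀ the interior solution is evanescent with decay constant κ = √(2m(U₀ − E))/ℏ = 5.372.
κa = 3.314, sinh(κa) = 13.73.
The exact tunnelling result is T⁻¹ = 1 + U₀² sinh²(κa) / [4E(U₀ − E)] = 189.7, so T = 0.00527.

T = 0.00527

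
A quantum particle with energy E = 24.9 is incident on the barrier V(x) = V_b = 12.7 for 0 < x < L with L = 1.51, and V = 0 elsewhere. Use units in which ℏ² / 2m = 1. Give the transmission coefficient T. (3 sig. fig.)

T = 0.913

Above the barrier the interior wavenumber is k₂ = √(2m(E − V_b))/ℏ = 3.493, giving phase k₂L = 5.274.
T = [1 + V_b² sin²(k₂L) / (4E(E − V_b))]⁻¹ = 1/1.095 = 0.913.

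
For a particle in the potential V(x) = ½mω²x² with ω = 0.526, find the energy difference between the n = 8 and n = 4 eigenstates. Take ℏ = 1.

ΔE = 2.10

E_n = ℏω(n + ½), so ΔE = (8 − 4) ℏω = 4 × 0.526 = 2.104.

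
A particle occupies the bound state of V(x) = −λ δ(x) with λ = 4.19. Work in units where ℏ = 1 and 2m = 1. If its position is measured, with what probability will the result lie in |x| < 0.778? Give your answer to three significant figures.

The normalised bound state is ψ = √κ e^{−κ|x|} with κ = mλ/ℏ² = 2.095.
P(|x| < d) = ∫_{−d}^{d} κ e^{−2κ|x|} dx = 1 − e^{−2κd} = 1 − e^{−3.260} = 0.9616.

P = 0.962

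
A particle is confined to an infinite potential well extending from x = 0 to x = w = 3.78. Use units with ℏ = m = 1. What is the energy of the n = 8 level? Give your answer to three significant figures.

Requiring ψ(0) = ψ(w) = 0 quantises k = nπ/w, hence E_n = ℏ²k²/2m = n²π²ℏ²/(2mw²).
E_8 = 8² × π² / (2 × 1 × 3.78²) = 22.10.

E = 22.1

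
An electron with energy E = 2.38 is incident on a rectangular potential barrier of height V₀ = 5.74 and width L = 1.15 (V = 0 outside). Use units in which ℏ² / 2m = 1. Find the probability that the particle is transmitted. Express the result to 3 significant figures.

Since E < V₀ the interior solution is evanescent with decay constant κ = √(2m(V₀ − E))/ℏ = 1.833.
κL = 2.108, sinh(κL) = 4.055.
Matching ψ, ψ′ at both faces gives T = [1 + V₀² sinh²(κL) / (4E(V₀ − E))]⁻¹ = 1/17.94 = 0.0557.

T = 0.0557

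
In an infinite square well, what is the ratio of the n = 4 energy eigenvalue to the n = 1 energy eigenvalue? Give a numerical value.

Since E_n ∝ n², the ratio is (4/1)² = 16.

16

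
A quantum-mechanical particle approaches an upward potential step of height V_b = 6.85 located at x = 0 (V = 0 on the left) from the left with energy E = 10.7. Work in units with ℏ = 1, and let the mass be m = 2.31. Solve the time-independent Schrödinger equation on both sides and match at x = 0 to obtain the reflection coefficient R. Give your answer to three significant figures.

On each side the TISE gives plane waves with k = √(2m(E − V))/ℏ: k₁ = √(2·2.31·10.7) = 7.031, k₂ = √(2·2.31·3.85) = 4.217.
Continuity of ψ and ψ′ at the step yields the reflection amplitude r = (k₁ − k₂)/(k₁ + k₂) = 0.2501; thus R = |r|² = 0.06256, T = 0.9374.

R = 0.0626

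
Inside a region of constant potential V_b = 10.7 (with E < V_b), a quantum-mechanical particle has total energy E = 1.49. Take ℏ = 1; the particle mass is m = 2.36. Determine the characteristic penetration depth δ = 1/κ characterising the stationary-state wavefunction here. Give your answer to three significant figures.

Since E < V_b the TISE in this region is ψ'' = κ²ψ with κ = √(2m(V_b − E))/ℏ.
κ = √(2 × 2.36 × 9.21) = 6.593. The penetration depth is δ = 1/κ = 0.152.

δ = 0.152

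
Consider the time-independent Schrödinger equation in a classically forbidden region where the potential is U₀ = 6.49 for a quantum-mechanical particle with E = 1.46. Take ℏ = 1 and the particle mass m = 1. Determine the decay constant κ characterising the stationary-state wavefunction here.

Since E < U₀ the TISE in this region is ψ'' = κ²ψ with κ = √(2m(U₀ − E))/ℏ.
κ = √(2 × 1 × 5.03) = 3.172.

κ = 3.17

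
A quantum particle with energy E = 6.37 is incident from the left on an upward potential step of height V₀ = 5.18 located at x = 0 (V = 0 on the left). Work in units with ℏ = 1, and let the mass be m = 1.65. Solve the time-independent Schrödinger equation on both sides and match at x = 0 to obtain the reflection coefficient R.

R = 0.157

On each side the TISE gives plane waves with k = √(2m(E − V))/ℏ: k₁ = √(2·1.65·6.37) = 4.585, k₂ = √(2·1.65·1.19) = 1.982.
Matching ψ and ψ′ at x = 0 gives r = (k₁ − k₂)/(k₁ + k₂), so R = r² = 0.1572 and T = 1 − R = 0.8428.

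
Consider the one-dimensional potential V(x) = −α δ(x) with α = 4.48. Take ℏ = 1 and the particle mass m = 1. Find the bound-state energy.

For x ≠ 0 the bound state is ψ ∝ e^{−κ|x|}; integrating the TISE across the delta gives the cusp condition 2κ = 2mα/ℏ², so κ = 4.480.
Then E = −ℏ²κ²/(2m) = −mα²/(2ℏ²) = -10.04.

E = -10.0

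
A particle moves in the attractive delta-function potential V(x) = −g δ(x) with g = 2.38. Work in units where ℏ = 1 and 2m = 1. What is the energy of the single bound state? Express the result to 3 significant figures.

The bound state is ψ(x) = √κ e^{−κ|x|}. The derivative jump ψ'(0⁺) − ψ'(0⁻) = −(2mg/ℏ²)ψ(0) fixes κ = mg/ℏ² = 1.190.
Then E = −ℏ²κ²/(2m) = −mg²/(2ℏ²) = -1.416.

E = -1.42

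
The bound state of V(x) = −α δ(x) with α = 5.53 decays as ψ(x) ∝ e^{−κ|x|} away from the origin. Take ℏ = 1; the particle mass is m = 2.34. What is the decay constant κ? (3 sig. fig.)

κ = 12.9

Integrate −(ℏ²/2m)ψ'' − αδ(x)ψ = Eψ from −ε to +ε: the ψ'' term gives ψ'(0⁺) − ψ'(0⁻) and the δ term gives −(2mα/ℏ²)ψ(0).
With ψ ∝ e^{−κ|x|} this yields −2κ = −2mα/ℏ², so κ = mα/ℏ² = 12.94.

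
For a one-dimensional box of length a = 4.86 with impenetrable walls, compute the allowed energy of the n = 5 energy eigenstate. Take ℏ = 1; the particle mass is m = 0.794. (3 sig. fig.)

The infinite-well eigenfunctions ψ_n = √(2/a) sin(nπx/a) vanish at both walls, giving E_n = n²π²ℏ²/(2ma²).
E_5 = 5² × π² / (2 × 0.794 × 4.86²) = 6.578.

E = 6.58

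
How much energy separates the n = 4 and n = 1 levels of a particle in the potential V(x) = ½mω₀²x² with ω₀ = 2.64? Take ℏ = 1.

E_n = ℏω₀(n + ½), so ΔE = (4 − 1) ℏω₀ = 3 × 2.64 = 7.920.

ΔE = 7.92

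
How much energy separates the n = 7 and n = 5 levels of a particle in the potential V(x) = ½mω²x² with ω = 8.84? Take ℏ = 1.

E_n = ℏω(n + ½), so ΔE = (7 − 5) ℏω = 2 × 8.84 = 17.68.

ΔE = 17.7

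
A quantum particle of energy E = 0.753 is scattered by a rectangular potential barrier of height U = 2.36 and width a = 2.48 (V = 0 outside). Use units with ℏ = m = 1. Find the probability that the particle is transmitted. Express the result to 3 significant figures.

T = 0.000478

Since E < U the interior solution is evanescent with decay constant κ = √(2m(U − E))/ℏ = 1.793.
κa = 4.446, sinh(κa) = 42.64.
Matching ψ, ψ′ at both faces gives T = [1 + U² sinh²(κa) / (4E(U − E))]⁻¹ = 1/2093 = 0.000478.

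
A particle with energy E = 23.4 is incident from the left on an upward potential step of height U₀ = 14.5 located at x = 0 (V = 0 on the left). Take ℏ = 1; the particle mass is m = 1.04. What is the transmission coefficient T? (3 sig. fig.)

T = 0.944

On each side the TISE gives plane waves with k = √(2m(E − V))/ℏ: k₁ = √(2·1.04·23.4) = 6.977, k₂ = √(2·1.04·8.9) = 4.303.
Continuity of ψ and ψ′ at the step yields the reflection amplitude r = (k₁ − k₂)/(k₁ + k₂) = 0.2371; thus R = |r|² = 0.05620, T = 0.9438.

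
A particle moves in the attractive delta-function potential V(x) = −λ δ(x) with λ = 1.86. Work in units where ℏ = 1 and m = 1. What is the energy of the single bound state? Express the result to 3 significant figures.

E = -1.73

The bound state is ψ(x) = √κ e^{−κ|x|}. The derivative jump ψ'(0⁺) − ψ'(0⁻) = −(2mλ/ℏ²)ψ(0) fixes κ = mλ/ℏ² = 1.860.
Then E = −ℏ²κ²/(2m) = −mλ²/(2ℏ²) = -1.730.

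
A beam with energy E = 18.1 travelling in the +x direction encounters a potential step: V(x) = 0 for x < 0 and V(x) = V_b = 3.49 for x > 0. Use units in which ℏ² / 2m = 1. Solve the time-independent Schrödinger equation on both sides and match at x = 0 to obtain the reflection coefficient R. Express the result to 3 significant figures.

On each side the TISE gives plane waves with k = √(2m(E − V))/ℏ: k₁ = √(2·½·18.1) = 4.254, k₂ = √(2·½·14.61) = 3.822.
Matching ψ and ψ′ at x = 0 gives r = (k₁ − k₂)/(k₁ + k₂), so R = r² = 0.002862 and T = 1 − R = 0.9971.

R = 0.00286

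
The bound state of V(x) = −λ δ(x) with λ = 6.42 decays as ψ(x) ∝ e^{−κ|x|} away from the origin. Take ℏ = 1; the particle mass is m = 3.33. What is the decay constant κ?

Integrating the TISE across x = 0 gives the cusp condition ψ'(0⁺) − ψ'(0⁻) = −(2mλ/ℏ²)ψ(0).
With ψ ∝ e^{−κ|x|} this yields −2κ = −2mλ/ℏ², so κ = mλ/ℏ² = 21.38.

κ = 21.4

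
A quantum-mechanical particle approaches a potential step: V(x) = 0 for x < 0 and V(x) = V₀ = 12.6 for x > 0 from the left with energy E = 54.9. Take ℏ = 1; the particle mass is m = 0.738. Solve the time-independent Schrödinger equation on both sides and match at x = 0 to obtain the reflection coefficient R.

The wavenumbers are k₁ = √(2mE)/ℏ = 9.002 on the left and k₂ = √(2m(E − V₀))/ℏ = 7.902 on the right.
Matching ψ and ψ′ at x = 0 gives r = (k₁ − k₂)/(k₁ + k₂), so R = r² = 0.004237 and T = 1 − R = 0.9958.

R = 0.00424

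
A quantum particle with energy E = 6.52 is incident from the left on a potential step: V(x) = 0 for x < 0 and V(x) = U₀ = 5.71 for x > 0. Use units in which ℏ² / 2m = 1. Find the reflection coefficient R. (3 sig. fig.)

On each side the TISE gives plane waves with k = √(2m(E − V))/ℏ: k₁ = √(2·½·6.52) = 2.553, k₂ = √(2·½·0.81) = 0.9000.
Matching ψ and ψ′ at x = 0 gives r = (k₁ − k₂)/(k₁ + k₂), so R = r² = 0.2292 and T = 1 − R = 0.7708.

R = 0.229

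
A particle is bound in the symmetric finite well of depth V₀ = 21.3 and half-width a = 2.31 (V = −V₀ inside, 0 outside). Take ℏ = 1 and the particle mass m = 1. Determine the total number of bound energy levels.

The dimensionless depth is z₀ = a√(2mV₀)/ℏ = 2.31 × √(42.60) = 15.08.
A new bound state (alternating even/odd) appears each time z₀ passes a multiple of π/2, so N = ⌊2z₀/π⌋ + 1 = ⌊9.598⌋ + 1 = 10.

N = 10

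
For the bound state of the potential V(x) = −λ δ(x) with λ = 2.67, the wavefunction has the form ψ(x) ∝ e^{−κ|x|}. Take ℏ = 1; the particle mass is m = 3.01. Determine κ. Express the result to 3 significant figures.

Integrating the TISE across x = 0 gives the cusp condition ψ'(0⁺) − ψ'(0⁻) = −(2mλ/ℏ²)ψ(0).
With ψ ∝ e^{−κ|x|} this yields −2κ = −2mλ/ℏ², so κ = mλ/ℏ² = 8.037.

κ = 8.04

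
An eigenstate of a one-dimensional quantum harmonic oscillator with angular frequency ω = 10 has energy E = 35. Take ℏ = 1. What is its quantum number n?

n = 3

Invert E_n = (n + ½)ℏω: n = E/ℏω − ½ = 3.000, so n = 3.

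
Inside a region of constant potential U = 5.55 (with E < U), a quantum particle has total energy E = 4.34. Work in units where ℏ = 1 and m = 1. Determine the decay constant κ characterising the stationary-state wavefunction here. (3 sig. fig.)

Since E < U the TISE in this region is ψ'' = κ²ψ with κ = √(2m(U − E))/ℏ.
κ = √(2 × 1 × 1.21) = 1.556.

κ = 1.56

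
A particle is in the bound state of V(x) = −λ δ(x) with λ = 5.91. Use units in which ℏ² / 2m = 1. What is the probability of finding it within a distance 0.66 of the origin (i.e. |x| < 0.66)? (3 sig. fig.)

P = 0.980

The normalised bound state is ψ = √κ e^{−κ|x|} with κ = mλ/ℏ² = 2.955.
P(|x| < d) = ∫_{−d}^{d} κ e^{−2κ|x|} dx = 1 − e^{−2κd} = 1 − e^{−3.901} = 0.9798.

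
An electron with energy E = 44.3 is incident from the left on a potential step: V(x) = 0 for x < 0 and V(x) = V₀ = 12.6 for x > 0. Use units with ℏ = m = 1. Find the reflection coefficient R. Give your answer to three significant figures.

On each side the TISE gives plane waves with k = √(2m(E − V))/ℏ: k₁ = √(2·1·44.3) = 9.413, k₂ = √(2·1·31.7) = 7.962.
Continuity of ψ and ψ′ at the step yields the reflection amplitude r = (k₁ − k₂)/(k₁ + k₂) = 0.08347; thus R = |r|² = 0.006968, T = 0.9930.

R = 0.00697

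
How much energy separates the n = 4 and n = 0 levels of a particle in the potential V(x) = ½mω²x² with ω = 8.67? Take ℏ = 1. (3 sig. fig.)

ΔE = 34.7

E_n = ℏω(n + ½), so ΔE = (4 − 0) ℏω = 4 × 8.67 = 34.68.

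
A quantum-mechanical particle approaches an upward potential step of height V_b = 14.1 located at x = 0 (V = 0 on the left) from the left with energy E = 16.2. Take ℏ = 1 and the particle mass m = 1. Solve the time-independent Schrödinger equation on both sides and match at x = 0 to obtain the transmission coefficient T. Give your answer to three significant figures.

On each side the TISE gives plane waves with k = √(2m(E − V))/ℏ: k₁ = √(2·1·16.2) = 5.692, k₂ = √(2·1·2.1) = 2.049.
Matching ψ and ψ′ at x = 0 gives r = (k₁ − k₂)/(k₁ + k₂), so R = r² = 0.2214 and T = 1 − R = 0.7786.

T = 0.779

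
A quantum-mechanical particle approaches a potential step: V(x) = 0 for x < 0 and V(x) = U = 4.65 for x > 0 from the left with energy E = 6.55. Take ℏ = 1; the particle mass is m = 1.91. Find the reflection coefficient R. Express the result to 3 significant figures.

On each side the TISE gives plane waves with k = √(2m(E − V))/ℏ: k₁ = √(2·1.91·6.55) = 5.002, k₂ = √(2·1.91·1.9) = 2.694.
Matching ψ and ψ′ at x = 0 gives r = (k₁ − k₂)/(k₁ + k₂), so R = r² = 0.08994 and T = 1 − R = 0.9101.

R = 0.0899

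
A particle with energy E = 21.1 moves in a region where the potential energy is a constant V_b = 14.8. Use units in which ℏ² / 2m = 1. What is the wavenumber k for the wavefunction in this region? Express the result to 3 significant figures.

With E > V_b the solution is oscillatory, ψ ∝ e^{±ikx} with k = √(2m(E − V_b))/ℏ.
k = √(2 × 0.5 × 6.3) = 2.510.

k = 2.51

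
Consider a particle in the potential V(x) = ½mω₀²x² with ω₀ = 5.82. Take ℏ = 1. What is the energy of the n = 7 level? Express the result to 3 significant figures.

Using E_n = (n + ½)ℏω₀: E_7 = 7.5 × 5.82 = 43.65.

E = 43.7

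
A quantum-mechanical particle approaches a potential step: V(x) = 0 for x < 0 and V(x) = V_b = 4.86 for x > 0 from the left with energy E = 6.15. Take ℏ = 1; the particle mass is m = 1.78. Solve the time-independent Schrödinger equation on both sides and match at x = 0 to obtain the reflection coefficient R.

R = 0.138

On each side the TISE gives plane waves with k = √(2m(E − V))/ℏ: k₁ = √(2·1.78·6.15) = 4.679, k₂ = √(2·1.78·1.29) = 2.143.
Matching ψ and ψ′ at x = 0 gives r = (k₁ − k₂)/(k₁ + k₂), so R = r² = 0.1382 and T = 1 − R = 0.8618.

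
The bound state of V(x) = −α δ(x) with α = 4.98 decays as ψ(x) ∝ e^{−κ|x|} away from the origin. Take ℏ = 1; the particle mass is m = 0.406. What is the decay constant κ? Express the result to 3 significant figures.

Integrating the TISE across x = 0 gives the cusp condition ψ'(0⁺) − ψ'(0⁻) = −(2mα/ℏ²)ψ(0).
With ψ ∝ e^{−κ|x|} this yields −2κ = −2mα/ℏ², so κ = mα/ℏ² = 2.022.

κ = 2.02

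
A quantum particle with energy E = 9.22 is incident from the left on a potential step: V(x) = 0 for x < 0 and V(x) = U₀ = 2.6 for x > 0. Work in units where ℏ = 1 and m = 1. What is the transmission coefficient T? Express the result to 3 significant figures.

On each side the TISE gives plane waves with k = √(2m(E − V))/ℏ: k₁ = √(2·1·9.22) = 4.294, k₂ = √(2·1·6.62) = 3.639.
Matching ψ and ψ′ at x = 0 gives r = (k₁ − k₂)/(k₁ + k₂), so R = r² = 0.006828 and T = 1 − R = 0.9932.

T = 0.993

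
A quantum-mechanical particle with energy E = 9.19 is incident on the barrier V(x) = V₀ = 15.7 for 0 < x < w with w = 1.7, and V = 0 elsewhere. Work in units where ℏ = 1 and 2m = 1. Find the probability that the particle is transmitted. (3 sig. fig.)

Since E < V₀ the interior solution is evanescent with decay constant κ = √(2m(V₀ − E))/ℏ = 2.551.
κw = 4.337, sinh(κw) = 38.25.
The exact tunnelling result is T⁻¹ = 1 + V₀² sinh²(κw) / [4E(V₀ − E)] = 1508, so T = 0.000663.

T = 0.000663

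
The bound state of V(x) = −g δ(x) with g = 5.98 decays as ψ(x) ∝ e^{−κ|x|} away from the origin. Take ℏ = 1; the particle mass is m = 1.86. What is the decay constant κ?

κ = 11.1

Integrating the TISE across x = 0 gives the cusp condition ψ'(0⁺) − ψ'(0⁻) = −(2mg/ℏ²)ψ(0).
With ψ ∝ e^{−κ|x|} this yields −2κ = −2mg/ℏ², so κ = mg/ℏ² = 11.12.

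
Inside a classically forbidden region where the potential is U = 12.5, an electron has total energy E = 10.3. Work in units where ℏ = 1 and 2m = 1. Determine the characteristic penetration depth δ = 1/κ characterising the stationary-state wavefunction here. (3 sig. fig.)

Since E < U the TISE in this region is ψ'' = κ²ψ with κ = √(2m(U − E))/ℏ.
κ = √(2 × 0.5 × 2.2) = 1.483. The penetration depth is δ = 1/κ = 0.674.

δ = 0.674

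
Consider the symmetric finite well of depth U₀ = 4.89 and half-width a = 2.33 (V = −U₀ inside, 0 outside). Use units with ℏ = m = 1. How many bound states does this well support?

N = 5

The dimensionless depth is z₀ = a√(2mU₀)/ℏ = 2.33 × √(9.780) = 7.287.
The even/odd transcendental equations gain one root per π/2 in z₀, giving N = 1 + ⌊2z₀/π⌋ = 1 + ⌊4.639⌋ = 5.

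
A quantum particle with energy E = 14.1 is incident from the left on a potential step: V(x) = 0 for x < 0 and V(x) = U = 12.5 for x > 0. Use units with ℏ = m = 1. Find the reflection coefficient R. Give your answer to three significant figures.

The wavenumbers are k₁ = √(2mE)/ℏ = 5.310 on the left and k₂ = √(2m(E − U))/ℏ = 1.789 on the right.
Matching ψ and ψ′ at x = 0 gives r = (k₁ − k₂)/(k₁ + k₂), so R = r² = 0.2461 and T = 1 − R = 0.7539.

R = 0.246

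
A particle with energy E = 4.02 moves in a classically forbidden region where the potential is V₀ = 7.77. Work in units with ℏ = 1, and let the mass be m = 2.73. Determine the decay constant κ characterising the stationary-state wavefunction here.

Since E < V₀ the TISE in this region is ψ'' = κ²ψ with κ = √(2m(V₀ − E))/ℏ.
κ = √(2 × 2.73 × 3.75) = 4.525.

κ = 4.52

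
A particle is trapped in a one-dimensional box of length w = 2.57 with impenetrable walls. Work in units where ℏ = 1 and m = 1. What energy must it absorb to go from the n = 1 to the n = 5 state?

ΔE = 17.9

E_n = n²π²ℏ²/(2mw²), so ΔE = (5² − 1²) π²ℏ²/(2mw²).
ΔE = 24 × π² / (2 × 1 × 2.57²) = 17.93.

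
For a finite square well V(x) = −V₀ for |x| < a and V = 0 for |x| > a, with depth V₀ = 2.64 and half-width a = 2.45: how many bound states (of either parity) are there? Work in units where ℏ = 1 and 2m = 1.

The dimensionless depth is z₀ = a√(2mV₀)/ℏ = 2.45 × √(2.640) = 3.981.
A new bound state (alternating even/odd) appears each time z₀ passes a multiple of π/2, so N = ⌊2z₀/π⌋ + 1 = ⌊2.534⌋ + 1 = 3.

N = 3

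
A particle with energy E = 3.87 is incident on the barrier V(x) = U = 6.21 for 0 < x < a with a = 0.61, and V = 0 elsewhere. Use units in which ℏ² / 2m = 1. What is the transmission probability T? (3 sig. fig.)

Since E < U the interior solution is evanescent with decay constant κ = √(2m(U − E))/ℏ = 1.530.
κa = 0.9331, sinh(κa) = 1.075.
The exact tunnelling result is T⁻¹ = 1 + U² sinh²(κa) / [4E(U − E)] = 2.229, so T = 0.449.

T = 0.449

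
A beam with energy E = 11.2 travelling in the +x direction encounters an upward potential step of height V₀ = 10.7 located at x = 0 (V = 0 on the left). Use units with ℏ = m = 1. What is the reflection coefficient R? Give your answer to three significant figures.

On each side the TISE gives plane waves with k = √(2m(E − V))/ℏ: k₁ = √(2·1·11.2) = 4.733, k₂ = √(2·1·0.5) = 1.000.
Continuity of ψ and ψ′ at the step yields the reflection amplitude r = (k₁ − k₂)/(k₁ + k₂) = 0.6511; thus R = |r|² = 0.4240, T = 0.5760.

R = 0.424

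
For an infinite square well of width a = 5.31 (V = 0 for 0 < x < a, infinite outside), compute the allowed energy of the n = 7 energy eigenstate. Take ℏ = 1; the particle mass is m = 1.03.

E = 8.33

The infinite-well eigenfunctions ψ_n = √(2/a) sin(nπx/a) vanish at both walls, giving E_n = n²π²ℏ²/(2ma²).
E_7 = 7² × π² / (2 × 1.03 × 5.31²) = 8.326.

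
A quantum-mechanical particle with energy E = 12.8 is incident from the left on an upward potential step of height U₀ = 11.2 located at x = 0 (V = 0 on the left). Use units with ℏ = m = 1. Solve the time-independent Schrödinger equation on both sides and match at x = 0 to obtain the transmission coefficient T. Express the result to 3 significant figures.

T = 0.772

The wavenumbers are k₁ = √(2mE)/ℏ = 5.060 on the left and k₂ = √(2m(E − U₀))/ℏ = 1.789 on the right.
Continuity of ψ and ψ′ at the step yields the reflection amplitude r = (k₁ − k₂)/(k₁ + k₂) = 0.4776; thus R = |r|² = 0.2281, T = 0.7719.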